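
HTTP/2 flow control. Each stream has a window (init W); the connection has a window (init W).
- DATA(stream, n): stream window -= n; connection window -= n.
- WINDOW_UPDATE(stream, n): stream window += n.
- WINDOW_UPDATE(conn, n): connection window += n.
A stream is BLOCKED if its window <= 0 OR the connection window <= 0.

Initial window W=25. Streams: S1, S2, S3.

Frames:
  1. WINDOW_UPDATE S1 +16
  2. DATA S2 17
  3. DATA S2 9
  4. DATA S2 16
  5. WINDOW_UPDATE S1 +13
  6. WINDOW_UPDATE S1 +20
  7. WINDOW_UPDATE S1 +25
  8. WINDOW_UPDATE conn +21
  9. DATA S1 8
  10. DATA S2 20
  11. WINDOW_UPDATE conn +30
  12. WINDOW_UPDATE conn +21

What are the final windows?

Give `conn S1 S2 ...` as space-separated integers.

Op 1: conn=25 S1=41 S2=25 S3=25 blocked=[]
Op 2: conn=8 S1=41 S2=8 S3=25 blocked=[]
Op 3: conn=-1 S1=41 S2=-1 S3=25 blocked=[1, 2, 3]
Op 4: conn=-17 S1=41 S2=-17 S3=25 blocked=[1, 2, 3]
Op 5: conn=-17 S1=54 S2=-17 S3=25 blocked=[1, 2, 3]
Op 6: conn=-17 S1=74 S2=-17 S3=25 blocked=[1, 2, 3]
Op 7: conn=-17 S1=99 S2=-17 S3=25 blocked=[1, 2, 3]
Op 8: conn=4 S1=99 S2=-17 S3=25 blocked=[2]
Op 9: conn=-4 S1=91 S2=-17 S3=25 blocked=[1, 2, 3]
Op 10: conn=-24 S1=91 S2=-37 S3=25 blocked=[1, 2, 3]
Op 11: conn=6 S1=91 S2=-37 S3=25 blocked=[2]
Op 12: conn=27 S1=91 S2=-37 S3=25 blocked=[2]

Answer: 27 91 -37 25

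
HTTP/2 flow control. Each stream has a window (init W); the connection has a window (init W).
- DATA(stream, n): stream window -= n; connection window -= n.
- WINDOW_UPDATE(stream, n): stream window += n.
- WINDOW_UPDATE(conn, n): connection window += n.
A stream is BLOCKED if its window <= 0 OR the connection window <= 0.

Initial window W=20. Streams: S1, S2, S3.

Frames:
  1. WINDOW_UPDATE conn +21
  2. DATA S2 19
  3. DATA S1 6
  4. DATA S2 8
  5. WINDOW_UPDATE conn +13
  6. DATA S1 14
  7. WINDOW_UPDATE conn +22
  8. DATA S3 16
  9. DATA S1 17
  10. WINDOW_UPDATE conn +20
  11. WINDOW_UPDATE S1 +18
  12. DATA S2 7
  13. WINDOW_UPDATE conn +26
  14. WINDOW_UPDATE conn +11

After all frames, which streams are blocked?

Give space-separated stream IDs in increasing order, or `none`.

Op 1: conn=41 S1=20 S2=20 S3=20 blocked=[]
Op 2: conn=22 S1=20 S2=1 S3=20 blocked=[]
Op 3: conn=16 S1=14 S2=1 S3=20 blocked=[]
Op 4: conn=8 S1=14 S2=-7 S3=20 blocked=[2]
Op 5: conn=21 S1=14 S2=-7 S3=20 blocked=[2]
Op 6: conn=7 S1=0 S2=-7 S3=20 blocked=[1, 2]
Op 7: conn=29 S1=0 S2=-7 S3=20 blocked=[1, 2]
Op 8: conn=13 S1=0 S2=-7 S3=4 blocked=[1, 2]
Op 9: conn=-4 S1=-17 S2=-7 S3=4 blocked=[1, 2, 3]
Op 10: conn=16 S1=-17 S2=-7 S3=4 blocked=[1, 2]
Op 11: conn=16 S1=1 S2=-7 S3=4 blocked=[2]
Op 12: conn=9 S1=1 S2=-14 S3=4 blocked=[2]
Op 13: conn=35 S1=1 S2=-14 S3=4 blocked=[2]
Op 14: conn=46 S1=1 S2=-14 S3=4 blocked=[2]

Answer: S2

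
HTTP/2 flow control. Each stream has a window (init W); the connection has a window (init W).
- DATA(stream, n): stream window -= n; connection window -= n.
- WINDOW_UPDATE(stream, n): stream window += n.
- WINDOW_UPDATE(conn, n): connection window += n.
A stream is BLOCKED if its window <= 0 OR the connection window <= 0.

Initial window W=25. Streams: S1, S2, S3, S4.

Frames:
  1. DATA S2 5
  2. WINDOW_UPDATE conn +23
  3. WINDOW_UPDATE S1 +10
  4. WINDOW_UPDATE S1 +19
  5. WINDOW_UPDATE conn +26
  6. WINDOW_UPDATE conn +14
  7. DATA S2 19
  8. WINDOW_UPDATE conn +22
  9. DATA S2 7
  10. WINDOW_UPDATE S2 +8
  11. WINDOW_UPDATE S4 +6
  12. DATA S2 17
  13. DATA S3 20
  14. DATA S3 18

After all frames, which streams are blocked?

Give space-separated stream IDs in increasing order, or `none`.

Answer: S2 S3

Derivation:
Op 1: conn=20 S1=25 S2=20 S3=25 S4=25 blocked=[]
Op 2: conn=43 S1=25 S2=20 S3=25 S4=25 blocked=[]
Op 3: conn=43 S1=35 S2=20 S3=25 S4=25 blocked=[]
Op 4: conn=43 S1=54 S2=20 S3=25 S4=25 blocked=[]
Op 5: conn=69 S1=54 S2=20 S3=25 S4=25 blocked=[]
Op 6: conn=83 S1=54 S2=20 S3=25 S4=25 blocked=[]
Op 7: conn=64 S1=54 S2=1 S3=25 S4=25 blocked=[]
Op 8: conn=86 S1=54 S2=1 S3=25 S4=25 blocked=[]
Op 9: conn=79 S1=54 S2=-6 S3=25 S4=25 blocked=[2]
Op 10: conn=79 S1=54 S2=2 S3=25 S4=25 blocked=[]
Op 11: conn=79 S1=54 S2=2 S3=25 S4=31 blocked=[]
Op 12: conn=62 S1=54 S2=-15 S3=25 S4=31 blocked=[2]
Op 13: conn=42 S1=54 S2=-15 S3=5 S4=31 blocked=[2]
Op 14: conn=24 S1=54 S2=-15 S3=-13 S4=31 blocked=[2, 3]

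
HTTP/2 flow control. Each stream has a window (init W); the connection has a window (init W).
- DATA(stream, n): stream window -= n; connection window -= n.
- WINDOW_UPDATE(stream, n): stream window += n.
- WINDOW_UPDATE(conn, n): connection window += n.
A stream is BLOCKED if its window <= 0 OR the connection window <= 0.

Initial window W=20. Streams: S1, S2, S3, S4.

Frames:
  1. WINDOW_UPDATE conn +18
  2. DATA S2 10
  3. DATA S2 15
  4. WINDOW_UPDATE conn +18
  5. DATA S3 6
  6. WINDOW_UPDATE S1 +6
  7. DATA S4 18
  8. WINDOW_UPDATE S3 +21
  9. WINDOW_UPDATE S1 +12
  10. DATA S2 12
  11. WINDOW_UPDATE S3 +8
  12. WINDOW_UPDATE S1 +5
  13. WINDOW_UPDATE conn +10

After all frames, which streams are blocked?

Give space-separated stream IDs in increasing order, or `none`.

Op 1: conn=38 S1=20 S2=20 S3=20 S4=20 blocked=[]
Op 2: conn=28 S1=20 S2=10 S3=20 S4=20 blocked=[]
Op 3: conn=13 S1=20 S2=-5 S3=20 S4=20 blocked=[2]
Op 4: conn=31 S1=20 S2=-5 S3=20 S4=20 blocked=[2]
Op 5: conn=25 S1=20 S2=-5 S3=14 S4=20 blocked=[2]
Op 6: conn=25 S1=26 S2=-5 S3=14 S4=20 blocked=[2]
Op 7: conn=7 S1=26 S2=-5 S3=14 S4=2 blocked=[2]
Op 8: conn=7 S1=26 S2=-5 S3=35 S4=2 blocked=[2]
Op 9: conn=7 S1=38 S2=-5 S3=35 S4=2 blocked=[2]
Op 10: conn=-5 S1=38 S2=-17 S3=35 S4=2 blocked=[1, 2, 3, 4]
Op 11: conn=-5 S1=38 S2=-17 S3=43 S4=2 blocked=[1, 2, 3, 4]
Op 12: conn=-5 S1=43 S2=-17 S3=43 S4=2 blocked=[1, 2, 3, 4]
Op 13: conn=5 S1=43 S2=-17 S3=43 S4=2 blocked=[2]

Answer: S2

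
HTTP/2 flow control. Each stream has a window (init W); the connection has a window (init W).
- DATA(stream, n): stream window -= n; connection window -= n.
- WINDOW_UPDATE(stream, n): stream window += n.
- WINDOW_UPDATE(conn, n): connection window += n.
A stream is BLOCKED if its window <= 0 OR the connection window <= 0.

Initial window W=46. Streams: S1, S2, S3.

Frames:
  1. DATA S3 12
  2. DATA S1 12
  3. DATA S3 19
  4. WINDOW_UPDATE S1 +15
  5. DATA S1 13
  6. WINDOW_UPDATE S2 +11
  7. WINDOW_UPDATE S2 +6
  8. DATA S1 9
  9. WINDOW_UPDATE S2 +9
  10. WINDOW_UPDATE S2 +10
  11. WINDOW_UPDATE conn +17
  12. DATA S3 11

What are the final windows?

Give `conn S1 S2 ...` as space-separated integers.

Op 1: conn=34 S1=46 S2=46 S3=34 blocked=[]
Op 2: conn=22 S1=34 S2=46 S3=34 blocked=[]
Op 3: conn=3 S1=34 S2=46 S3=15 blocked=[]
Op 4: conn=3 S1=49 S2=46 S3=15 blocked=[]
Op 5: conn=-10 S1=36 S2=46 S3=15 blocked=[1, 2, 3]
Op 6: conn=-10 S1=36 S2=57 S3=15 blocked=[1, 2, 3]
Op 7: conn=-10 S1=36 S2=63 S3=15 blocked=[1, 2, 3]
Op 8: conn=-19 S1=27 S2=63 S3=15 blocked=[1, 2, 3]
Op 9: conn=-19 S1=27 S2=72 S3=15 blocked=[1, 2, 3]
Op 10: conn=-19 S1=27 S2=82 S3=15 blocked=[1, 2, 3]
Op 11: conn=-2 S1=27 S2=82 S3=15 blocked=[1, 2, 3]
Op 12: conn=-13 S1=27 S2=82 S3=4 blocked=[1, 2, 3]

Answer: -13 27 82 4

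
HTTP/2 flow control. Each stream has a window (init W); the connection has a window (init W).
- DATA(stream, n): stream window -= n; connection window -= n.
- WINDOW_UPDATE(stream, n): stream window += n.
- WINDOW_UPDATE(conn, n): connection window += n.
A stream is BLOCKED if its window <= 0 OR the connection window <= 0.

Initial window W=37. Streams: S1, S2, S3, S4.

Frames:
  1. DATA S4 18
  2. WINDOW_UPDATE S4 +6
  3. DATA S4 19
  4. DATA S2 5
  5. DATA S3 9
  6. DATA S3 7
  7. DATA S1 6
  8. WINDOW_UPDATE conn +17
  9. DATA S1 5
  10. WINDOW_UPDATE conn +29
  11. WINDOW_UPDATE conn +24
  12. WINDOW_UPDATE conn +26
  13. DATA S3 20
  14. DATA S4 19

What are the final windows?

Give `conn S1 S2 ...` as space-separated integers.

Op 1: conn=19 S1=37 S2=37 S3=37 S4=19 blocked=[]
Op 2: conn=19 S1=37 S2=37 S3=37 S4=25 blocked=[]
Op 3: conn=0 S1=37 S2=37 S3=37 S4=6 blocked=[1, 2, 3, 4]
Op 4: conn=-5 S1=37 S2=32 S3=37 S4=6 blocked=[1, 2, 3, 4]
Op 5: conn=-14 S1=37 S2=32 S3=28 S4=6 blocked=[1, 2, 3, 4]
Op 6: conn=-21 S1=37 S2=32 S3=21 S4=6 blocked=[1, 2, 3, 4]
Op 7: conn=-27 S1=31 S2=32 S3=21 S4=6 blocked=[1, 2, 3, 4]
Op 8: conn=-10 S1=31 S2=32 S3=21 S4=6 blocked=[1, 2, 3, 4]
Op 9: conn=-15 S1=26 S2=32 S3=21 S4=6 blocked=[1, 2, 3, 4]
Op 10: conn=14 S1=26 S2=32 S3=21 S4=6 blocked=[]
Op 11: conn=38 S1=26 S2=32 S3=21 S4=6 blocked=[]
Op 12: conn=64 S1=26 S2=32 S3=21 S4=6 blocked=[]
Op 13: conn=44 S1=26 S2=32 S3=1 S4=6 blocked=[]
Op 14: conn=25 S1=26 S2=32 S3=1 S4=-13 blocked=[4]

Answer: 25 26 32 1 -13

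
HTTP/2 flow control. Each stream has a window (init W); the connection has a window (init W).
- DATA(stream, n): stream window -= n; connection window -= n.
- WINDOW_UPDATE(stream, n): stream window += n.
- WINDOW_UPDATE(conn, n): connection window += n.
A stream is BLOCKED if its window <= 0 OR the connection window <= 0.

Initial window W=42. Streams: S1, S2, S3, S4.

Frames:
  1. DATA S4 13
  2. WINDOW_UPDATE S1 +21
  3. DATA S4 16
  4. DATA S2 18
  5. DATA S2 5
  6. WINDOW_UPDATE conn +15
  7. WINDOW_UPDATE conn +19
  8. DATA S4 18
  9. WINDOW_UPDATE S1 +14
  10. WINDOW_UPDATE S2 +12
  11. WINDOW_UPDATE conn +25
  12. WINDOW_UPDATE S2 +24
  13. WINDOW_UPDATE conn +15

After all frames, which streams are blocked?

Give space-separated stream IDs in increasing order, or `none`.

Op 1: conn=29 S1=42 S2=42 S3=42 S4=29 blocked=[]
Op 2: conn=29 S1=63 S2=42 S3=42 S4=29 blocked=[]
Op 3: conn=13 S1=63 S2=42 S3=42 S4=13 blocked=[]
Op 4: conn=-5 S1=63 S2=24 S3=42 S4=13 blocked=[1, 2, 3, 4]
Op 5: conn=-10 S1=63 S2=19 S3=42 S4=13 blocked=[1, 2, 3, 4]
Op 6: conn=5 S1=63 S2=19 S3=42 S4=13 blocked=[]
Op 7: conn=24 S1=63 S2=19 S3=42 S4=13 blocked=[]
Op 8: conn=6 S1=63 S2=19 S3=42 S4=-5 blocked=[4]
Op 9: conn=6 S1=77 S2=19 S3=42 S4=-5 blocked=[4]
Op 10: conn=6 S1=77 S2=31 S3=42 S4=-5 blocked=[4]
Op 11: conn=31 S1=77 S2=31 S3=42 S4=-5 blocked=[4]
Op 12: conn=31 S1=77 S2=55 S3=42 S4=-5 blocked=[4]
Op 13: conn=46 S1=77 S2=55 S3=42 S4=-5 blocked=[4]

Answer: S4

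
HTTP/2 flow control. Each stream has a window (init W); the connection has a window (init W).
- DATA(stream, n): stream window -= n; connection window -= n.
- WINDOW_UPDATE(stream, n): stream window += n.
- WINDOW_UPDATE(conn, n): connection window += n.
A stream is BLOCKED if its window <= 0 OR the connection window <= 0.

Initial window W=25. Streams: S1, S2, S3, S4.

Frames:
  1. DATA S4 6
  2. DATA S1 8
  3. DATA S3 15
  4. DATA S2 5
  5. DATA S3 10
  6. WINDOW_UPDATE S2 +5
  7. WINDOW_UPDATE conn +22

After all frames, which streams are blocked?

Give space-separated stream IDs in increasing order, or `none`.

Op 1: conn=19 S1=25 S2=25 S3=25 S4=19 blocked=[]
Op 2: conn=11 S1=17 S2=25 S3=25 S4=19 blocked=[]
Op 3: conn=-4 S1=17 S2=25 S3=10 S4=19 blocked=[1, 2, 3, 4]
Op 4: conn=-9 S1=17 S2=20 S3=10 S4=19 blocked=[1, 2, 3, 4]
Op 5: conn=-19 S1=17 S2=20 S3=0 S4=19 blocked=[1, 2, 3, 4]
Op 6: conn=-19 S1=17 S2=25 S3=0 S4=19 blocked=[1, 2, 3, 4]
Op 7: conn=3 S1=17 S2=25 S3=0 S4=19 blocked=[3]

Answer: S3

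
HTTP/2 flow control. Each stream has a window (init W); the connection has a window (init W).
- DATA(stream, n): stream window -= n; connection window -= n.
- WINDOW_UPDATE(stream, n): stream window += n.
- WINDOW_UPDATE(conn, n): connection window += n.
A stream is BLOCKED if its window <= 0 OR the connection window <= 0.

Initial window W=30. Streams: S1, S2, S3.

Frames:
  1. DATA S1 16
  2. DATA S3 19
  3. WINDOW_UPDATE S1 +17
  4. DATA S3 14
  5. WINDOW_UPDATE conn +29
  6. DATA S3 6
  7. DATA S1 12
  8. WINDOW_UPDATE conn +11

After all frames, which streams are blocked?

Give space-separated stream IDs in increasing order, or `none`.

Op 1: conn=14 S1=14 S2=30 S3=30 blocked=[]
Op 2: conn=-5 S1=14 S2=30 S3=11 blocked=[1, 2, 3]
Op 3: conn=-5 S1=31 S2=30 S3=11 blocked=[1, 2, 3]
Op 4: conn=-19 S1=31 S2=30 S3=-3 blocked=[1, 2, 3]
Op 5: conn=10 S1=31 S2=30 S3=-3 blocked=[3]
Op 6: conn=4 S1=31 S2=30 S3=-9 blocked=[3]
Op 7: conn=-8 S1=19 S2=30 S3=-9 blocked=[1, 2, 3]
Op 8: conn=3 S1=19 S2=30 S3=-9 blocked=[3]

Answer: S3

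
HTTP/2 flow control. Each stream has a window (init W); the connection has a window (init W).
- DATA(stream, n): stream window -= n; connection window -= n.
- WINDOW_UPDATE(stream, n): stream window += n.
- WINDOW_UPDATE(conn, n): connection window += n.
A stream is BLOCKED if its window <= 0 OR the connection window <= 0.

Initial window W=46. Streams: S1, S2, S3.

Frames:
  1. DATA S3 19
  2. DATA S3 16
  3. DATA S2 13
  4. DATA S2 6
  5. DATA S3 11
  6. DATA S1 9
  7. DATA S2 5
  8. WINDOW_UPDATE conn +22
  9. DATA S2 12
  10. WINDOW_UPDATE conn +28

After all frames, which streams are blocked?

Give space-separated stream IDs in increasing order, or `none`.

Op 1: conn=27 S1=46 S2=46 S3=27 blocked=[]
Op 2: conn=11 S1=46 S2=46 S3=11 blocked=[]
Op 3: conn=-2 S1=46 S2=33 S3=11 blocked=[1, 2, 3]
Op 4: conn=-8 S1=46 S2=27 S3=11 blocked=[1, 2, 3]
Op 5: conn=-19 S1=46 S2=27 S3=0 blocked=[1, 2, 3]
Op 6: conn=-28 S1=37 S2=27 S3=0 blocked=[1, 2, 3]
Op 7: conn=-33 S1=37 S2=22 S3=0 blocked=[1, 2, 3]
Op 8: conn=-11 S1=37 S2=22 S3=0 blocked=[1, 2, 3]
Op 9: conn=-23 S1=37 S2=10 S3=0 blocked=[1, 2, 3]
Op 10: conn=5 S1=37 S2=10 S3=0 blocked=[3]

Answer: S3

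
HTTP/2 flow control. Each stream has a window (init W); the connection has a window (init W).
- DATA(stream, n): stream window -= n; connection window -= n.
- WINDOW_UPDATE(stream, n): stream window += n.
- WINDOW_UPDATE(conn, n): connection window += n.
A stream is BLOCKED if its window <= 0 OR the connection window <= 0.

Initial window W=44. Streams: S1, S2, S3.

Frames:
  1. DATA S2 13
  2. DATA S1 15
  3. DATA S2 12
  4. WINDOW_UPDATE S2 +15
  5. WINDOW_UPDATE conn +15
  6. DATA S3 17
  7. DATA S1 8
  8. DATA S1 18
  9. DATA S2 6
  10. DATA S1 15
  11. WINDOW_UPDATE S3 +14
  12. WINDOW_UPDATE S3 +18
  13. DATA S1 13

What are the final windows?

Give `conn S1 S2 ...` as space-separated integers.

Op 1: conn=31 S1=44 S2=31 S3=44 blocked=[]
Op 2: conn=16 S1=29 S2=31 S3=44 blocked=[]
Op 3: conn=4 S1=29 S2=19 S3=44 blocked=[]
Op 4: conn=4 S1=29 S2=34 S3=44 blocked=[]
Op 5: conn=19 S1=29 S2=34 S3=44 blocked=[]
Op 6: conn=2 S1=29 S2=34 S3=27 blocked=[]
Op 7: conn=-6 S1=21 S2=34 S3=27 blocked=[1, 2, 3]
Op 8: conn=-24 S1=3 S2=34 S3=27 blocked=[1, 2, 3]
Op 9: conn=-30 S1=3 S2=28 S3=27 blocked=[1, 2, 3]
Op 10: conn=-45 S1=-12 S2=28 S3=27 blocked=[1, 2, 3]
Op 11: conn=-45 S1=-12 S2=28 S3=41 blocked=[1, 2, 3]
Op 12: conn=-45 S1=-12 S2=28 S3=59 blocked=[1, 2, 3]
Op 13: conn=-58 S1=-25 S2=28 S3=59 blocked=[1, 2, 3]

Answer: -58 -25 28 59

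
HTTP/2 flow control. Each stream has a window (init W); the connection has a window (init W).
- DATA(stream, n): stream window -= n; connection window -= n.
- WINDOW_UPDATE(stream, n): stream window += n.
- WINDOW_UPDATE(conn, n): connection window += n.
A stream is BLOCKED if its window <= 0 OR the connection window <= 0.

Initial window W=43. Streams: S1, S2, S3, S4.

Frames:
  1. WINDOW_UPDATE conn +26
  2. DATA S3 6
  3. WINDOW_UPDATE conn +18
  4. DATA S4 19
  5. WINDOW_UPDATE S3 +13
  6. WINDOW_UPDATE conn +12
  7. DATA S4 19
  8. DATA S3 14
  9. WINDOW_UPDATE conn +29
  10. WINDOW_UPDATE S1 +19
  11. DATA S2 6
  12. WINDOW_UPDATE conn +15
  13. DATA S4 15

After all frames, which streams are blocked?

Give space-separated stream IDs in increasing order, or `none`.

Op 1: conn=69 S1=43 S2=43 S3=43 S4=43 blocked=[]
Op 2: conn=63 S1=43 S2=43 S3=37 S4=43 blocked=[]
Op 3: conn=81 S1=43 S2=43 S3=37 S4=43 blocked=[]
Op 4: conn=62 S1=43 S2=43 S3=37 S4=24 blocked=[]
Op 5: conn=62 S1=43 S2=43 S3=50 S4=24 blocked=[]
Op 6: conn=74 S1=43 S2=43 S3=50 S4=24 blocked=[]
Op 7: conn=55 S1=43 S2=43 S3=50 S4=5 blocked=[]
Op 8: conn=41 S1=43 S2=43 S3=36 S4=5 blocked=[]
Op 9: conn=70 S1=43 S2=43 S3=36 S4=5 blocked=[]
Op 10: conn=70 S1=62 S2=43 S3=36 S4=5 blocked=[]
Op 11: conn=64 S1=62 S2=37 S3=36 S4=5 blocked=[]
Op 12: conn=79 S1=62 S2=37 S3=36 S4=5 blocked=[]
Op 13: conn=64 S1=62 S2=37 S3=36 S4=-10 blocked=[4]

Answer: S4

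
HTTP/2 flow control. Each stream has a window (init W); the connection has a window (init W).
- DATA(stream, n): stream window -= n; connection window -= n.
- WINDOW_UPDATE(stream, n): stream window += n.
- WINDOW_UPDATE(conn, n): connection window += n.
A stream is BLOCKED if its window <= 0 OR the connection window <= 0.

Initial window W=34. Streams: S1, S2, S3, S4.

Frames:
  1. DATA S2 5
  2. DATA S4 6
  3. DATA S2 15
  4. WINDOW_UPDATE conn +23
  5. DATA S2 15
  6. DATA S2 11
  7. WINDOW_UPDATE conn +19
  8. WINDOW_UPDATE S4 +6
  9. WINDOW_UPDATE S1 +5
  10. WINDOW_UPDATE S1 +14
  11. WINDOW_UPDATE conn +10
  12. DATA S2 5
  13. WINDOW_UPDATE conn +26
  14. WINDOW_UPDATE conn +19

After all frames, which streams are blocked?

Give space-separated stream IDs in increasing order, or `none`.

Answer: S2

Derivation:
Op 1: conn=29 S1=34 S2=29 S3=34 S4=34 blocked=[]
Op 2: conn=23 S1=34 S2=29 S3=34 S4=28 blocked=[]
Op 3: conn=8 S1=34 S2=14 S3=34 S4=28 blocked=[]
Op 4: conn=31 S1=34 S2=14 S3=34 S4=28 blocked=[]
Op 5: conn=16 S1=34 S2=-1 S3=34 S4=28 blocked=[2]
Op 6: conn=5 S1=34 S2=-12 S3=34 S4=28 blocked=[2]
Op 7: conn=24 S1=34 S2=-12 S3=34 S4=28 blocked=[2]
Op 8: conn=24 S1=34 S2=-12 S3=34 S4=34 blocked=[2]
Op 9: conn=24 S1=39 S2=-12 S3=34 S4=34 blocked=[2]
Op 10: conn=24 S1=53 S2=-12 S3=34 S4=34 blocked=[2]
Op 11: conn=34 S1=53 S2=-12 S3=34 S4=34 blocked=[2]
Op 12: conn=29 S1=53 S2=-17 S3=34 S4=34 blocked=[2]
Op 13: conn=55 S1=53 S2=-17 S3=34 S4=34 blocked=[2]
Op 14: conn=74 S1=53 S2=-17 S3=34 S4=34 blocked=[2]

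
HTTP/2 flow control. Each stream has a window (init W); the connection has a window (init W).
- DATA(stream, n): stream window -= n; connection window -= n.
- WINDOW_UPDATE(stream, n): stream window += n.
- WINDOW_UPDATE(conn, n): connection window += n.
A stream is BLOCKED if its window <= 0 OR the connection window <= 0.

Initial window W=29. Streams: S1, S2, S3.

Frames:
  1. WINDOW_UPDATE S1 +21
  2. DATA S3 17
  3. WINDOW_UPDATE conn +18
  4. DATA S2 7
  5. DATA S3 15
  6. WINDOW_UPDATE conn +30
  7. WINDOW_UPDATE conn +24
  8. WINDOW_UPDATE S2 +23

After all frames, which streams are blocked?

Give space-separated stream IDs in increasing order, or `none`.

Op 1: conn=29 S1=50 S2=29 S3=29 blocked=[]
Op 2: conn=12 S1=50 S2=29 S3=12 blocked=[]
Op 3: conn=30 S1=50 S2=29 S3=12 blocked=[]
Op 4: conn=23 S1=50 S2=22 S3=12 blocked=[]
Op 5: conn=8 S1=50 S2=22 S3=-3 blocked=[3]
Op 6: conn=38 S1=50 S2=22 S3=-3 blocked=[3]
Op 7: conn=62 S1=50 S2=22 S3=-3 blocked=[3]
Op 8: conn=62 S1=50 S2=45 S3=-3 blocked=[3]

Answer: S3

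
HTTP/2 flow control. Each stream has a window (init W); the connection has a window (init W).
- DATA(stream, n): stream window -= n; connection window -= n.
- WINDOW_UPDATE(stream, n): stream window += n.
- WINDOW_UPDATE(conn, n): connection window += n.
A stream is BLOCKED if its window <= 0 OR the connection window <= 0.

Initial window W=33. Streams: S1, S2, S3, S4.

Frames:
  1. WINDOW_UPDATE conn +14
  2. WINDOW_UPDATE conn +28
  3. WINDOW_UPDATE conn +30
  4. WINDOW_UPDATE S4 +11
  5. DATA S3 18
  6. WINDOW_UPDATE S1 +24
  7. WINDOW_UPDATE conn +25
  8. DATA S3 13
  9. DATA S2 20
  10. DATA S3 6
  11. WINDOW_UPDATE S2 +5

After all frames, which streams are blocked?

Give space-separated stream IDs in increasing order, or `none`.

Op 1: conn=47 S1=33 S2=33 S3=33 S4=33 blocked=[]
Op 2: conn=75 S1=33 S2=33 S3=33 S4=33 blocked=[]
Op 3: conn=105 S1=33 S2=33 S3=33 S4=33 blocked=[]
Op 4: conn=105 S1=33 S2=33 S3=33 S4=44 blocked=[]
Op 5: conn=87 S1=33 S2=33 S3=15 S4=44 blocked=[]
Op 6: conn=87 S1=57 S2=33 S3=15 S4=44 blocked=[]
Op 7: conn=112 S1=57 S2=33 S3=15 S4=44 blocked=[]
Op 8: conn=99 S1=57 S2=33 S3=2 S4=44 blocked=[]
Op 9: conn=79 S1=57 S2=13 S3=2 S4=44 blocked=[]
Op 10: conn=73 S1=57 S2=13 S3=-4 S4=44 blocked=[3]
Op 11: conn=73 S1=57 S2=18 S3=-4 S4=44 blocked=[3]

Answer: S3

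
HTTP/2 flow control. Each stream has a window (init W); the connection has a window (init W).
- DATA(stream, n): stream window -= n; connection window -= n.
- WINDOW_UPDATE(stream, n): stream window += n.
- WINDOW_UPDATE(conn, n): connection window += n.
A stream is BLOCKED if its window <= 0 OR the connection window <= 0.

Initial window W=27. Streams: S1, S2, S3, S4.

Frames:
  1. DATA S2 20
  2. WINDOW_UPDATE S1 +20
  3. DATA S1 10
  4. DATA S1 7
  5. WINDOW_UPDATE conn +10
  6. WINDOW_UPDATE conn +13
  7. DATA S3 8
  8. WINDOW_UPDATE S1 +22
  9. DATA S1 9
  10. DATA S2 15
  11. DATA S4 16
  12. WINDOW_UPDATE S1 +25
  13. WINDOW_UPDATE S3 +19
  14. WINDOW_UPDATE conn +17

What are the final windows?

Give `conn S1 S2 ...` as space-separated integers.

Answer: -18 68 -8 38 11

Derivation:
Op 1: conn=7 S1=27 S2=7 S3=27 S4=27 blocked=[]
Op 2: conn=7 S1=47 S2=7 S3=27 S4=27 blocked=[]
Op 3: conn=-3 S1=37 S2=7 S3=27 S4=27 blocked=[1, 2, 3, 4]
Op 4: conn=-10 S1=30 S2=7 S3=27 S4=27 blocked=[1, 2, 3, 4]
Op 5: conn=0 S1=30 S2=7 S3=27 S4=27 blocked=[1, 2, 3, 4]
Op 6: conn=13 S1=30 S2=7 S3=27 S4=27 blocked=[]
Op 7: conn=5 S1=30 S2=7 S3=19 S4=27 blocked=[]
Op 8: conn=5 S1=52 S2=7 S3=19 S4=27 blocked=[]
Op 9: conn=-4 S1=43 S2=7 S3=19 S4=27 blocked=[1, 2, 3, 4]
Op 10: conn=-19 S1=43 S2=-8 S3=19 S4=27 blocked=[1, 2, 3, 4]
Op 11: conn=-35 S1=43 S2=-8 S3=19 S4=11 blocked=[1, 2, 3, 4]
Op 12: conn=-35 S1=68 S2=-8 S3=19 S4=11 blocked=[1, 2, 3, 4]
Op 13: conn=-35 S1=68 S2=-8 S3=38 S4=11 blocked=[1, 2, 3, 4]
Op 14: conn=-18 S1=68 S2=-8 S3=38 S4=11 blocked=[1, 2, 3, 4]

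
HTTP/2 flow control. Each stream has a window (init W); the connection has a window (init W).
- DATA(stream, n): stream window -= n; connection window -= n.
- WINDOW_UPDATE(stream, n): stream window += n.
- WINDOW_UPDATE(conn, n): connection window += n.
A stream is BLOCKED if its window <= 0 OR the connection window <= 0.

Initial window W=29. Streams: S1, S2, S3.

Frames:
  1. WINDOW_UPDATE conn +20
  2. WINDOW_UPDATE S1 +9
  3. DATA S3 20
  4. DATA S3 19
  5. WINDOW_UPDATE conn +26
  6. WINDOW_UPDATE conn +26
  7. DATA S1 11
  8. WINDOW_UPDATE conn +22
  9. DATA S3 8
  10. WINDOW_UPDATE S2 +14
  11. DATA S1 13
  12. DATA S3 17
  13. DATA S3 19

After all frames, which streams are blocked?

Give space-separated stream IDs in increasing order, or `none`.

Answer: S3

Derivation:
Op 1: conn=49 S1=29 S2=29 S3=29 blocked=[]
Op 2: conn=49 S1=38 S2=29 S3=29 blocked=[]
Op 3: conn=29 S1=38 S2=29 S3=9 blocked=[]
Op 4: conn=10 S1=38 S2=29 S3=-10 blocked=[3]
Op 5: conn=36 S1=38 S2=29 S3=-10 blocked=[3]
Op 6: conn=62 S1=38 S2=29 S3=-10 blocked=[3]
Op 7: conn=51 S1=27 S2=29 S3=-10 blocked=[3]
Op 8: conn=73 S1=27 S2=29 S3=-10 blocked=[3]
Op 9: conn=65 S1=27 S2=29 S3=-18 blocked=[3]
Op 10: conn=65 S1=27 S2=43 S3=-18 blocked=[3]
Op 11: conn=52 S1=14 S2=43 S3=-18 blocked=[3]
Op 12: conn=35 S1=14 S2=43 S3=-35 blocked=[3]
Op 13: conn=16 S1=14 S2=43 S3=-54 blocked=[3]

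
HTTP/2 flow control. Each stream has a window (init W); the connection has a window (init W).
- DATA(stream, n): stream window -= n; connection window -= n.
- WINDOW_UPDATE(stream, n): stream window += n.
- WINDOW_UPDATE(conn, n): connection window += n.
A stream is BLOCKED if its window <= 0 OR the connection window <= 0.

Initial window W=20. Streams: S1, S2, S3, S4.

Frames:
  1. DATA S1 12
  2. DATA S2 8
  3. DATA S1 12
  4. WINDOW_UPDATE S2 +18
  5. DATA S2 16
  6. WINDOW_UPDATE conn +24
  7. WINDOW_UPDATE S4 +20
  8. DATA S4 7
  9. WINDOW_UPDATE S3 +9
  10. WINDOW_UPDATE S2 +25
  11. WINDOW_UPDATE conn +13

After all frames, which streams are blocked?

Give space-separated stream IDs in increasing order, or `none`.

Answer: S1

Derivation:
Op 1: conn=8 S1=8 S2=20 S3=20 S4=20 blocked=[]
Op 2: conn=0 S1=8 S2=12 S3=20 S4=20 blocked=[1, 2, 3, 4]
Op 3: conn=-12 S1=-4 S2=12 S3=20 S4=20 blocked=[1, 2, 3, 4]
Op 4: conn=-12 S1=-4 S2=30 S3=20 S4=20 blocked=[1, 2, 3, 4]
Op 5: conn=-28 S1=-4 S2=14 S3=20 S4=20 blocked=[1, 2, 3, 4]
Op 6: conn=-4 S1=-4 S2=14 S3=20 S4=20 blocked=[1, 2, 3, 4]
Op 7: conn=-4 S1=-4 S2=14 S3=20 S4=40 blocked=[1, 2, 3, 4]
Op 8: conn=-11 S1=-4 S2=14 S3=20 S4=33 blocked=[1, 2, 3, 4]
Op 9: conn=-11 S1=-4 S2=14 S3=29 S4=33 blocked=[1, 2, 3, 4]
Op 10: conn=-11 S1=-4 S2=39 S3=29 S4=33 blocked=[1, 2, 3, 4]
Op 11: conn=2 S1=-4 S2=39 S3=29 S4=33 blocked=[1]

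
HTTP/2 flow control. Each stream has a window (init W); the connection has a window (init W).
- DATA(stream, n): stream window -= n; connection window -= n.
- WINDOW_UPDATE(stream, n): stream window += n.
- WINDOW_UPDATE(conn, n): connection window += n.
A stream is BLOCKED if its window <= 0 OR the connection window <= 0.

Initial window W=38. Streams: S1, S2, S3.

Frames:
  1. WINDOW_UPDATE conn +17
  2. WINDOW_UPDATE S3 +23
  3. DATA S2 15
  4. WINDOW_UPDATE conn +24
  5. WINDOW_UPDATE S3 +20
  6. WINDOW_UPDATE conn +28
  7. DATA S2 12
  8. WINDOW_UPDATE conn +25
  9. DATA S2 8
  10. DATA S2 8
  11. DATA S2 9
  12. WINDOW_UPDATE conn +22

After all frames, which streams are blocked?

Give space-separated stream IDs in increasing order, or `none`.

Answer: S2

Derivation:
Op 1: conn=55 S1=38 S2=38 S3=38 blocked=[]
Op 2: conn=55 S1=38 S2=38 S3=61 blocked=[]
Op 3: conn=40 S1=38 S2=23 S3=61 blocked=[]
Op 4: conn=64 S1=38 S2=23 S3=61 blocked=[]
Op 5: conn=64 S1=38 S2=23 S3=81 blocked=[]
Op 6: conn=92 S1=38 S2=23 S3=81 blocked=[]
Op 7: conn=80 S1=38 S2=11 S3=81 blocked=[]
Op 8: conn=105 S1=38 S2=11 S3=81 blocked=[]
Op 9: conn=97 S1=38 S2=3 S3=81 blocked=[]
Op 10: conn=89 S1=38 S2=-5 S3=81 blocked=[2]
Op 11: conn=80 S1=38 S2=-14 S3=81 blocked=[2]
Op 12: conn=102 S1=38 S2=-14 S3=81 blocked=[2]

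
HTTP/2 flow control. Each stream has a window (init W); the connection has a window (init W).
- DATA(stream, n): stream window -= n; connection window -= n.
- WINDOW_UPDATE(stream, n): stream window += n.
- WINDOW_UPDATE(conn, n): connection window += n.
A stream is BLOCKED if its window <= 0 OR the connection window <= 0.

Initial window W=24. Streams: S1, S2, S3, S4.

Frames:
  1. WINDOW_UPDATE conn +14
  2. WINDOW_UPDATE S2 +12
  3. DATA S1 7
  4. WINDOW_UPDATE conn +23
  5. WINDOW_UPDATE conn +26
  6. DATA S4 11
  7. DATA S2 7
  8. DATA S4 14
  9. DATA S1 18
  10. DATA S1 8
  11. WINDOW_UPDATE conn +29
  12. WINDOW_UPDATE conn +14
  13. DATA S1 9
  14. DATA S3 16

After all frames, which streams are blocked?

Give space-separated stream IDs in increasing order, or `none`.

Op 1: conn=38 S1=24 S2=24 S3=24 S4=24 blocked=[]
Op 2: conn=38 S1=24 S2=36 S3=24 S4=24 blocked=[]
Op 3: conn=31 S1=17 S2=36 S3=24 S4=24 blocked=[]
Op 4: conn=54 S1=17 S2=36 S3=24 S4=24 blocked=[]
Op 5: conn=80 S1=17 S2=36 S3=24 S4=24 blocked=[]
Op 6: conn=69 S1=17 S2=36 S3=24 S4=13 blocked=[]
Op 7: conn=62 S1=17 S2=29 S3=24 S4=13 blocked=[]
Op 8: conn=48 S1=17 S2=29 S3=24 S4=-1 blocked=[4]
Op 9: conn=30 S1=-1 S2=29 S3=24 S4=-1 blocked=[1, 4]
Op 10: conn=22 S1=-9 S2=29 S3=24 S4=-1 blocked=[1, 4]
Op 11: conn=51 S1=-9 S2=29 S3=24 S4=-1 blocked=[1, 4]
Op 12: conn=65 S1=-9 S2=29 S3=24 S4=-1 blocked=[1, 4]
Op 13: conn=56 S1=-18 S2=29 S3=24 S4=-1 blocked=[1, 4]
Op 14: conn=40 S1=-18 S2=29 S3=8 S4=-1 blocked=[1, 4]

Answer: S1 S4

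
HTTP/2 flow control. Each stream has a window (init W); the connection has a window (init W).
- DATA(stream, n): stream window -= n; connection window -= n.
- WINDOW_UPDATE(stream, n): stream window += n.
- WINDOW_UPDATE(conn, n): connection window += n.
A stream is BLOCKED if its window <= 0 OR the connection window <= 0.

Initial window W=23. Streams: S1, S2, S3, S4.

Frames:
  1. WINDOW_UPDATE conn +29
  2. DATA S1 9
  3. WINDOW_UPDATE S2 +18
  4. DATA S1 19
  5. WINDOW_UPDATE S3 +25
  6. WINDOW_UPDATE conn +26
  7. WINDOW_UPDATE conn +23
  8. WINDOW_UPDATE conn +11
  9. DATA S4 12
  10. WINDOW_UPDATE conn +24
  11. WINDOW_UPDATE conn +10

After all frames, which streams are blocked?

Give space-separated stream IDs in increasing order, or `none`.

Op 1: conn=52 S1=23 S2=23 S3=23 S4=23 blocked=[]
Op 2: conn=43 S1=14 S2=23 S3=23 S4=23 blocked=[]
Op 3: conn=43 S1=14 S2=41 S3=23 S4=23 blocked=[]
Op 4: conn=24 S1=-5 S2=41 S3=23 S4=23 blocked=[1]
Op 5: conn=24 S1=-5 S2=41 S3=48 S4=23 blocked=[1]
Op 6: conn=50 S1=-5 S2=41 S3=48 S4=23 blocked=[1]
Op 7: conn=73 S1=-5 S2=41 S3=48 S4=23 blocked=[1]
Op 8: conn=84 S1=-5 S2=41 S3=48 S4=23 blocked=[1]
Op 9: conn=72 S1=-5 S2=41 S3=48 S4=11 blocked=[1]
Op 10: conn=96 S1=-5 S2=41 S3=48 S4=11 blocked=[1]
Op 11: conn=106 S1=-5 S2=41 S3=48 S4=11 blocked=[1]

Answer: S1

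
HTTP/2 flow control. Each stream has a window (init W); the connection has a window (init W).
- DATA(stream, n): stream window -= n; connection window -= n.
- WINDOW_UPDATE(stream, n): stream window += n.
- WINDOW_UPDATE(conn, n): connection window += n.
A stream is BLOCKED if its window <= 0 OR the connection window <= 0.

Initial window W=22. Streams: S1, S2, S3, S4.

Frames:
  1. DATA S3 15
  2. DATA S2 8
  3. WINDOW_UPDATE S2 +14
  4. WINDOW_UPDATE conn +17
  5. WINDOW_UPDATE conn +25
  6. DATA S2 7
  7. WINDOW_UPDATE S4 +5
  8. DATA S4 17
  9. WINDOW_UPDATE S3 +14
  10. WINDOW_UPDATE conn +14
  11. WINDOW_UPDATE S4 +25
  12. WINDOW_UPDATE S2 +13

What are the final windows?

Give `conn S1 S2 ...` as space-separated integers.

Op 1: conn=7 S1=22 S2=22 S3=7 S4=22 blocked=[]
Op 2: conn=-1 S1=22 S2=14 S3=7 S4=22 blocked=[1, 2, 3, 4]
Op 3: conn=-1 S1=22 S2=28 S3=7 S4=22 blocked=[1, 2, 3, 4]
Op 4: conn=16 S1=22 S2=28 S3=7 S4=22 blocked=[]
Op 5: conn=41 S1=22 S2=28 S3=7 S4=22 blocked=[]
Op 6: conn=34 S1=22 S2=21 S3=7 S4=22 blocked=[]
Op 7: conn=34 S1=22 S2=21 S3=7 S4=27 blocked=[]
Op 8: conn=17 S1=22 S2=21 S3=7 S4=10 blocked=[]
Op 9: conn=17 S1=22 S2=21 S3=21 S4=10 blocked=[]
Op 10: conn=31 S1=22 S2=21 S3=21 S4=10 blocked=[]
Op 11: conn=31 S1=22 S2=21 S3=21 S4=35 blocked=[]
Op 12: conn=31 S1=22 S2=34 S3=21 S4=35 blocked=[]

Answer: 31 22 34 21 35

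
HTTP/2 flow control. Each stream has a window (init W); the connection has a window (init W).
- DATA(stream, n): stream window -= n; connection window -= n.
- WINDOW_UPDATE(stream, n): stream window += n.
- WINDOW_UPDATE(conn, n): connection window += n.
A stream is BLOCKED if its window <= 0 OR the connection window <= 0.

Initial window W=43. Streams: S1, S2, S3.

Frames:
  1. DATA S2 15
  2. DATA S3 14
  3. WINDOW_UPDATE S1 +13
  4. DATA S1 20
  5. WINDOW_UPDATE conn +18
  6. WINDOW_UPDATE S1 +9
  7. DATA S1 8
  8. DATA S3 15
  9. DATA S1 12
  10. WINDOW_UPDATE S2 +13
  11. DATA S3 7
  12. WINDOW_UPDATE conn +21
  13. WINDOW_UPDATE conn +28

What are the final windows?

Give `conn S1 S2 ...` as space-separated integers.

Op 1: conn=28 S1=43 S2=28 S3=43 blocked=[]
Op 2: conn=14 S1=43 S2=28 S3=29 blocked=[]
Op 3: conn=14 S1=56 S2=28 S3=29 blocked=[]
Op 4: conn=-6 S1=36 S2=28 S3=29 blocked=[1, 2, 3]
Op 5: conn=12 S1=36 S2=28 S3=29 blocked=[]
Op 6: conn=12 S1=45 S2=28 S3=29 blocked=[]
Op 7: conn=4 S1=37 S2=28 S3=29 blocked=[]
Op 8: conn=-11 S1=37 S2=28 S3=14 blocked=[1, 2, 3]
Op 9: conn=-23 S1=25 S2=28 S3=14 blocked=[1, 2, 3]
Op 10: conn=-23 S1=25 S2=41 S3=14 blocked=[1, 2, 3]
Op 11: conn=-30 S1=25 S2=41 S3=7 blocked=[1, 2, 3]
Op 12: conn=-9 S1=25 S2=41 S3=7 blocked=[1, 2, 3]
Op 13: conn=19 S1=25 S2=41 S3=7 blocked=[]

Answer: 19 25 41 7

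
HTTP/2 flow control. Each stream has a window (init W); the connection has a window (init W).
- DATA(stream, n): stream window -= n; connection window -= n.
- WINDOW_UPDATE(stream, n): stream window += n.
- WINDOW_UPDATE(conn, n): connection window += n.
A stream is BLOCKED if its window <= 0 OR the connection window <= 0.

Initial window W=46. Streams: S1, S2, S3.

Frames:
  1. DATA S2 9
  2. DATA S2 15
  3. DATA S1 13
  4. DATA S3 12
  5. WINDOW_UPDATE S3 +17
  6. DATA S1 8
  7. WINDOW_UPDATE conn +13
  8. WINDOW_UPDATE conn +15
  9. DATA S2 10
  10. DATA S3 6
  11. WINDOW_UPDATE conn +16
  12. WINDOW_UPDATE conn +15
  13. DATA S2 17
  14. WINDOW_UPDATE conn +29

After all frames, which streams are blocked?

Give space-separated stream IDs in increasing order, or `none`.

Op 1: conn=37 S1=46 S2=37 S3=46 blocked=[]
Op 2: conn=22 S1=46 S2=22 S3=46 blocked=[]
Op 3: conn=9 S1=33 S2=22 S3=46 blocked=[]
Op 4: conn=-3 S1=33 S2=22 S3=34 blocked=[1, 2, 3]
Op 5: conn=-3 S1=33 S2=22 S3=51 blocked=[1, 2, 3]
Op 6: conn=-11 S1=25 S2=22 S3=51 blocked=[1, 2, 3]
Op 7: conn=2 S1=25 S2=22 S3=51 blocked=[]
Op 8: conn=17 S1=25 S2=22 S3=51 blocked=[]
Op 9: conn=7 S1=25 S2=12 S3=51 blocked=[]
Op 10: conn=1 S1=25 S2=12 S3=45 blocked=[]
Op 11: conn=17 S1=25 S2=12 S3=45 blocked=[]
Op 12: conn=32 S1=25 S2=12 S3=45 blocked=[]
Op 13: conn=15 S1=25 S2=-5 S3=45 blocked=[2]
Op 14: conn=44 S1=25 S2=-5 S3=45 blocked=[2]

Answer: S2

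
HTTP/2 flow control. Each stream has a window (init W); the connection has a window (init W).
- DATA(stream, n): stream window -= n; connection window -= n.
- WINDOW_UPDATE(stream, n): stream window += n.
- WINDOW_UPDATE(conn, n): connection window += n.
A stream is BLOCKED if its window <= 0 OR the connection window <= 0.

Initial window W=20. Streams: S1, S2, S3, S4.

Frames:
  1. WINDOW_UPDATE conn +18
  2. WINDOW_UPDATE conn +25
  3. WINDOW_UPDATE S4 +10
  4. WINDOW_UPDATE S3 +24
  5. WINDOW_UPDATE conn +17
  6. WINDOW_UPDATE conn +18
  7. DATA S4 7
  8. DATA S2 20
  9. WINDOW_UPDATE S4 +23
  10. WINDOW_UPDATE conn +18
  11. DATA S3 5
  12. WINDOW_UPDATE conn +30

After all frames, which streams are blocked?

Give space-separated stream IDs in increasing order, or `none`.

Answer: S2

Derivation:
Op 1: conn=38 S1=20 S2=20 S3=20 S4=20 blocked=[]
Op 2: conn=63 S1=20 S2=20 S3=20 S4=20 blocked=[]
Op 3: conn=63 S1=20 S2=20 S3=20 S4=30 blocked=[]
Op 4: conn=63 S1=20 S2=20 S3=44 S4=30 blocked=[]
Op 5: conn=80 S1=20 S2=20 S3=44 S4=30 blocked=[]
Op 6: conn=98 S1=20 S2=20 S3=44 S4=30 blocked=[]
Op 7: conn=91 S1=20 S2=20 S3=44 S4=23 blocked=[]
Op 8: conn=71 S1=20 S2=0 S3=44 S4=23 blocked=[2]
Op 9: conn=71 S1=20 S2=0 S3=44 S4=46 blocked=[2]
Op 10: conn=89 S1=20 S2=0 S3=44 S4=46 blocked=[2]
Op 11: conn=84 S1=20 S2=0 S3=39 S4=46 blocked=[2]
Op 12: conn=114 S1=20 S2=0 S3=39 S4=46 blocked=[2]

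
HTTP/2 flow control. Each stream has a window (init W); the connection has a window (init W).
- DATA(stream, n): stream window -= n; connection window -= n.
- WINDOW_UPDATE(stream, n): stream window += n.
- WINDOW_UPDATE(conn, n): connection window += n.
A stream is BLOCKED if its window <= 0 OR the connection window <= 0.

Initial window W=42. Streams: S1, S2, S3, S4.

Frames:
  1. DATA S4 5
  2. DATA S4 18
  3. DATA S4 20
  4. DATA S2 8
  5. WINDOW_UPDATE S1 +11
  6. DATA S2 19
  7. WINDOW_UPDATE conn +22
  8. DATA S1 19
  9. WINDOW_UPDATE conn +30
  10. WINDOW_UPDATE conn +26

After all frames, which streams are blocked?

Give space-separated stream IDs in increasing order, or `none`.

Answer: S4

Derivation:
Op 1: conn=37 S1=42 S2=42 S3=42 S4=37 blocked=[]
Op 2: conn=19 S1=42 S2=42 S3=42 S4=19 blocked=[]
Op 3: conn=-1 S1=42 S2=42 S3=42 S4=-1 blocked=[1, 2, 3, 4]
Op 4: conn=-9 S1=42 S2=34 S3=42 S4=-1 blocked=[1, 2, 3, 4]
Op 5: conn=-9 S1=53 S2=34 S3=42 S4=-1 blocked=[1, 2, 3, 4]
Op 6: conn=-28 S1=53 S2=15 S3=42 S4=-1 blocked=[1, 2, 3, 4]
Op 7: conn=-6 S1=53 S2=15 S3=42 S4=-1 blocked=[1, 2, 3, 4]
Op 8: conn=-25 S1=34 S2=15 S3=42 S4=-1 blocked=[1, 2, 3, 4]
Op 9: conn=5 S1=34 S2=15 S3=42 S4=-1 blocked=[4]
Op 10: conn=31 S1=34 S2=15 S3=42 S4=-1 blocked=[4]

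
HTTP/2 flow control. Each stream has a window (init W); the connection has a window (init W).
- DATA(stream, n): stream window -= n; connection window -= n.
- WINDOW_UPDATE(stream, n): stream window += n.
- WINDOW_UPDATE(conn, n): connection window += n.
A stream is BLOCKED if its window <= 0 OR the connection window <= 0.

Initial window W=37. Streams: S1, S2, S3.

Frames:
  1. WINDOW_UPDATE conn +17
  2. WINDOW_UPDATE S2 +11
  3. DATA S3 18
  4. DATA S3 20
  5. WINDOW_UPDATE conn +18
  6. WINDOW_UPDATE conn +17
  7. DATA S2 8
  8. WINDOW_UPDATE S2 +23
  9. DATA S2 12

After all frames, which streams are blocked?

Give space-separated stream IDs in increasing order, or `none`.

Op 1: conn=54 S1=37 S2=37 S3=37 blocked=[]
Op 2: conn=54 S1=37 S2=48 S3=37 blocked=[]
Op 3: conn=36 S1=37 S2=48 S3=19 blocked=[]
Op 4: conn=16 S1=37 S2=48 S3=-1 blocked=[3]
Op 5: conn=34 S1=37 S2=48 S3=-1 blocked=[3]
Op 6: conn=51 S1=37 S2=48 S3=-1 blocked=[3]
Op 7: conn=43 S1=37 S2=40 S3=-1 blocked=[3]
Op 8: conn=43 S1=37 S2=63 S3=-1 blocked=[3]
Op 9: conn=31 S1=37 S2=51 S3=-1 blocked=[3]

Answer: S3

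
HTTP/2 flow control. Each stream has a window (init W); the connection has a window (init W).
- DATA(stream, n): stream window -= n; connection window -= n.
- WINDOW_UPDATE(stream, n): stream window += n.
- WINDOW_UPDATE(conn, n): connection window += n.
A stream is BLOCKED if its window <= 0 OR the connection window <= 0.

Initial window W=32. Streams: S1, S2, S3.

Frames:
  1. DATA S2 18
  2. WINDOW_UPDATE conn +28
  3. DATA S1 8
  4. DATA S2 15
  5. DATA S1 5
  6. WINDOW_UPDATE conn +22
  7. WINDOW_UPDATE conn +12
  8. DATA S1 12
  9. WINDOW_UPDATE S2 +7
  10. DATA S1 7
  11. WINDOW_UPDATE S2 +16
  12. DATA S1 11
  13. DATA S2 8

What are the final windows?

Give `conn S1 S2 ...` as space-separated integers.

Answer: 10 -11 14 32

Derivation:
Op 1: conn=14 S1=32 S2=14 S3=32 blocked=[]
Op 2: conn=42 S1=32 S2=14 S3=32 blocked=[]
Op 3: conn=34 S1=24 S2=14 S3=32 blocked=[]
Op 4: conn=19 S1=24 S2=-1 S3=32 blocked=[2]
Op 5: conn=14 S1=19 S2=-1 S3=32 blocked=[2]
Op 6: conn=36 S1=19 S2=-1 S3=32 blocked=[2]
Op 7: conn=48 S1=19 S2=-1 S3=32 blocked=[2]
Op 8: conn=36 S1=7 S2=-1 S3=32 blocked=[2]
Op 9: conn=36 S1=7 S2=6 S3=32 blocked=[]
Op 10: conn=29 S1=0 S2=6 S3=32 blocked=[1]
Op 11: conn=29 S1=0 S2=22 S3=32 blocked=[1]
Op 12: conn=18 S1=-11 S2=22 S3=32 blocked=[1]
Op 13: conn=10 S1=-11 S2=14 S3=32 blocked=[1]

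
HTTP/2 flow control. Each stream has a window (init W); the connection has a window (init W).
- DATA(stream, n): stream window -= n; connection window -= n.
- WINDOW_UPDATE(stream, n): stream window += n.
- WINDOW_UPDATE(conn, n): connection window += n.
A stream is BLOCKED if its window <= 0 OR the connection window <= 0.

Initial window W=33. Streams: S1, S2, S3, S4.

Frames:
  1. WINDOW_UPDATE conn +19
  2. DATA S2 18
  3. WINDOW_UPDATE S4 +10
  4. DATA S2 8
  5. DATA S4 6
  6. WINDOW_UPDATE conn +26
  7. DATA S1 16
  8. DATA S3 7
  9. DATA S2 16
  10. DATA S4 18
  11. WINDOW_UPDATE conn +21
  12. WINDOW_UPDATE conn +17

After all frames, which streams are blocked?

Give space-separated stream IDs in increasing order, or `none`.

Op 1: conn=52 S1=33 S2=33 S3=33 S4=33 blocked=[]
Op 2: conn=34 S1=33 S2=15 S3=33 S4=33 blocked=[]
Op 3: conn=34 S1=33 S2=15 S3=33 S4=43 blocked=[]
Op 4: conn=26 S1=33 S2=7 S3=33 S4=43 blocked=[]
Op 5: conn=20 S1=33 S2=7 S3=33 S4=37 blocked=[]
Op 6: conn=46 S1=33 S2=7 S3=33 S4=37 blocked=[]
Op 7: conn=30 S1=17 S2=7 S3=33 S4=37 blocked=[]
Op 8: conn=23 S1=17 S2=7 S3=26 S4=37 blocked=[]
Op 9: conn=7 S1=17 S2=-9 S3=26 S4=37 blocked=[2]
Op 10: conn=-11 S1=17 S2=-9 S3=26 S4=19 blocked=[1, 2, 3, 4]
Op 11: conn=10 S1=17 S2=-9 S3=26 S4=19 blocked=[2]
Op 12: conn=27 S1=17 S2=-9 S3=26 S4=19 blocked=[2]

Answer: S2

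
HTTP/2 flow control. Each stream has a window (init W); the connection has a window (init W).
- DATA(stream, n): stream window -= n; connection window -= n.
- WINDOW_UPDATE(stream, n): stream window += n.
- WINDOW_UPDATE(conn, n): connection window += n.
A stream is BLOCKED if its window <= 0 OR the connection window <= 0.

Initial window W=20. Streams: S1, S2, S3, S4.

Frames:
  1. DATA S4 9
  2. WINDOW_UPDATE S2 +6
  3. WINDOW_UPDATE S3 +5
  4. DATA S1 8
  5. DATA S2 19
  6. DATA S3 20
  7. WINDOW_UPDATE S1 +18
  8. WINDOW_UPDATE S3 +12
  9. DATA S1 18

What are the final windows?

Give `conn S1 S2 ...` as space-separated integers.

Op 1: conn=11 S1=20 S2=20 S3=20 S4=11 blocked=[]
Op 2: conn=11 S1=20 S2=26 S3=20 S4=11 blocked=[]
Op 3: conn=11 S1=20 S2=26 S3=25 S4=11 blocked=[]
Op 4: conn=3 S1=12 S2=26 S3=25 S4=11 blocked=[]
Op 5: conn=-16 S1=12 S2=7 S3=25 S4=11 blocked=[1, 2, 3, 4]
Op 6: conn=-36 S1=12 S2=7 S3=5 S4=11 blocked=[1, 2, 3, 4]
Op 7: conn=-36 S1=30 S2=7 S3=5 S4=11 blocked=[1, 2, 3, 4]
Op 8: conn=-36 S1=30 S2=7 S3=17 S4=11 blocked=[1, 2, 3, 4]
Op 9: conn=-54 S1=12 S2=7 S3=17 S4=11 blocked=[1, 2, 3, 4]

Answer: -54 12 7 17 11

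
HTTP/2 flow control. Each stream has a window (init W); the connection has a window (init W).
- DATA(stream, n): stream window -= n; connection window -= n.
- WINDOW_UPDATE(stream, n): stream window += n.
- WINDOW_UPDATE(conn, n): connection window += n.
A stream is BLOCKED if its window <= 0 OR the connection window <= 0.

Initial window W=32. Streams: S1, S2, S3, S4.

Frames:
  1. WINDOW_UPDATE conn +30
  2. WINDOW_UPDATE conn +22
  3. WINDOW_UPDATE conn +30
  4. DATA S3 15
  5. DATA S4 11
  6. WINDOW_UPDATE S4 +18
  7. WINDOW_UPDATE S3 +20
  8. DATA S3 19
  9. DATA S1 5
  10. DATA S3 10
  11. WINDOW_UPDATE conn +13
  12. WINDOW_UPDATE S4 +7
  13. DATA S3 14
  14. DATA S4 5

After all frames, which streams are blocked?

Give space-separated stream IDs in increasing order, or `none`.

Answer: S3

Derivation:
Op 1: conn=62 S1=32 S2=32 S3=32 S4=32 blocked=[]
Op 2: conn=84 S1=32 S2=32 S3=32 S4=32 blocked=[]
Op 3: conn=114 S1=32 S2=32 S3=32 S4=32 blocked=[]
Op 4: conn=99 S1=32 S2=32 S3=17 S4=32 blocked=[]
Op 5: conn=88 S1=32 S2=32 S3=17 S4=21 blocked=[]
Op 6: conn=88 S1=32 S2=32 S3=17 S4=39 blocked=[]
Op 7: conn=88 S1=32 S2=32 S3=37 S4=39 blocked=[]
Op 8: conn=69 S1=32 S2=32 S3=18 S4=39 blocked=[]
Op 9: conn=64 S1=27 S2=32 S3=18 S4=39 blocked=[]
Op 10: conn=54 S1=27 S2=32 S3=8 S4=39 blocked=[]
Op 11: conn=67 S1=27 S2=32 S3=8 S4=39 blocked=[]
Op 12: conn=67 S1=27 S2=32 S3=8 S4=46 blocked=[]
Op 13: conn=53 S1=27 S2=32 S3=-6 S4=46 blocked=[3]
Op 14: conn=48 S1=27 S2=32 S3=-6 S4=41 blocked=[3]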